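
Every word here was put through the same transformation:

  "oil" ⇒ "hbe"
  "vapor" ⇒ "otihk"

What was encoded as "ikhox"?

prove

Compare letters: o→h is +19, i→b is +19, l→e is +19 — a constant shift. It's a constant shift of +19 (ROT19).
Decoding ikhox: i−19=p, k−19=r, h−19=o, o−19=v, x−19=e.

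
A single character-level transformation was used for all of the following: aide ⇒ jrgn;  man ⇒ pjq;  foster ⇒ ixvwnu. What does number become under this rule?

qdpenu

The shift depends on letter class: consonant d→g is +3, but vowel a→j is +9. The rule splits by letter class: vowels +9, consonants +3.
On number: n(cons)+3=q, u(vowel)+9=d, m(cons)+3=p, b(cons)+3=e, e(vowel)+9=n, r(cons)+3=u.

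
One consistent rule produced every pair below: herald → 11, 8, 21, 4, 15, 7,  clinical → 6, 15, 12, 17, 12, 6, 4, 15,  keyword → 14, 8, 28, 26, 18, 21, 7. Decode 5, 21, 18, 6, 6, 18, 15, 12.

Letters become their 1-based position plus 3 (so a→4, b→5, …).
Undoing it on 5, 21, 18, 6, 6, 18, 15, 12: 5→(5−3)÷1=2=b, 21→(21−3)÷1=18=r, 18→(18−3)÷1=15=o, 6→(6−3)÷1=3=c, 6→(6−3)÷1=3=c, 18→(18−3)÷1=15=o, 15→(15−3)÷1=12=l, 12→(12−3)÷1=9=i.

broccoli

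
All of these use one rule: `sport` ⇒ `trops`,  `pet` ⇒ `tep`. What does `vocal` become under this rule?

lacov

The output letters match the input read backwards: sport reversed is trops. The word is simply reversed.
Applying it to vocal: reverse → lacov.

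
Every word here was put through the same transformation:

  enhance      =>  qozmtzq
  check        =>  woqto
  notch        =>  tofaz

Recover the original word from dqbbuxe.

slipper

The word is reversed, then every letter is shifted forward by 12.
Reversing it on dqbbuxe: shift back: d−12=r, q−12=e, b−12=p, b−12=p, u−12=i, x−12=l, e−12=s → reppils; then reverse → slipper.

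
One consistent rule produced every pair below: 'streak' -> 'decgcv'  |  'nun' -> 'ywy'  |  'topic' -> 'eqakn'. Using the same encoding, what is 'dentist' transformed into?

ogyekde

The shift depends on letter class: consonant s→d is +11, but vowel e→g is +2. Vowels shift forward by 2 and consonants shift forward by 11.
For dentist: d(cons)+11=o, e(vowel)+2=g, n(cons)+11=y, t(cons)+11=e, i(vowel)+2=k, s(cons)+11=d, t(cons)+11=e.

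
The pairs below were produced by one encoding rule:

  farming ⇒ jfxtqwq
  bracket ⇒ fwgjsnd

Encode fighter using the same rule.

jnmobnb

In farming: f→j is +4, a→f is +5, r→x is +6, m→t is +7 — the shift increases by 1 each position. The shift increases by 1 at each position, starting from +4: 4, 5, 6, ….
For fighter: f+4=j, i+5=n, g+6=m, h+7=o, t+8=b, e+9=n, r+10=b.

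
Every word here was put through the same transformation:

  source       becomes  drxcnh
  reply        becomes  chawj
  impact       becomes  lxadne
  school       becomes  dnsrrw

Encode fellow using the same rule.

Vowels shift forward by 3 and consonants shift forward by 11.
Applying it to fellow: f(cons)+11=q, e(vowel)+3=h, l(cons)+11=w, l(cons)+11=w, o(vowel)+3=r, w(cons)+11=h.

qhwwrh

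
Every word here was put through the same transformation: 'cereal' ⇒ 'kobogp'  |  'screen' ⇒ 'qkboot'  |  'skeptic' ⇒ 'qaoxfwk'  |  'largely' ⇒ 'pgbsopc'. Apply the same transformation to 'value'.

c(2)→k(10) and e(4)→o(14) fit y≡15x+6 (mod 26); the inverse of 15 mod 26 is 7. This is an affine cipher: with a=0,…,z=25, each position x becomes (15x+6) mod 26.
On value: v(21)→15·21+6≡9=j; a(0)→15·0+6≡6=g; l(11)→15·11+6≡15=p; u(20)→15·20+6≡20=u; e(4)→15·4+6≡14=o (all mod 26).

jgpuo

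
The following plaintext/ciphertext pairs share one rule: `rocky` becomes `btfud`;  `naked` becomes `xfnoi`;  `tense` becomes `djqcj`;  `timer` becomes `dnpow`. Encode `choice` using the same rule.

Shifts by position in rocky: pos 0: r→b (+10), pos 1: o→t (+5), pos 2: c→f (+3), pos 3: k→u (+10), pos 4: y→d (+5) — repeating every 3. A repeating key of period 3 is used — shifts +10, +5, +3 over and over.
For choice: c+10=m, h+5=m, o+3=r, i+10=s, c+5=h, e+3=h.

mmrshh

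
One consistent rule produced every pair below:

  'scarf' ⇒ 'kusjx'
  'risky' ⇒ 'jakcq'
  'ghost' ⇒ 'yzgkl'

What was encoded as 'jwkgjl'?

Compare letters: s→k is +18, c→u is +18, a→s is +18 — a constant shift. This is a Caesar cipher with shift 18.
Decoding jwkgjl: j−18=r, w−18=e, k−18=s, g−18=o, j−18=r, l−18=t.

resort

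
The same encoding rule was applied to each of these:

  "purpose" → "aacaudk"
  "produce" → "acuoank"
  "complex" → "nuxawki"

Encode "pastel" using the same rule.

Two shifts are in play — +6 for a/e/i/o/u, +11 for every other letter.
For pastel: p(cons)+11=a, a(vowel)+6=g, s(cons)+11=d, t(cons)+11=e, e(vowel)+6=k, l(cons)+11=w.

agdekw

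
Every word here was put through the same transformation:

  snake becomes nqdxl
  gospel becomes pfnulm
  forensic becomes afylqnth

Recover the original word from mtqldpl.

lineage

s(18)→n(13) and n(13)→q(16) fit y≡15x+3 (mod 26); the inverse of 15 mod 26 is 7. This is an affine cipher: with a=0,…,z=25, each position x becomes (15x+3) mod 26.
Undoing it on mtqldpl: m(12)→7·(12−3)≡11=l; t(19)→7·(19−3)≡8=i; q(16)→7·(16−3)≡13=n; l(11)→7·(11−3)≡4=e; d(3)→7·(3−3)≡0=a; p(15)→7·(15−3)≡6=g; l(11)→7·(11−3)≡4=e (all mod 26).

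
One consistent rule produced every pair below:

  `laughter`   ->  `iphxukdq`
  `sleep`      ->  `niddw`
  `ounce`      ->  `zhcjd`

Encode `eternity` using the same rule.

dkdqcrkv

l(11)→i(8) and a(0)→p(15) fit y≡23x+15 (mod 26); the inverse of 23 mod 26 is 17. Treating letters as 0–25, the rule is x ↦ 23x + 15 (mod 26).
For eternity: e(4)→23·4+15≡3=d; t(19)→23·19+15≡10=k; e(4)→23·4+15≡3=d; r(17)→23·17+15≡16=q; n(13)→23·13+15≡2=c; i(8)→23·8+15≡17=r; t(19)→23·19+15≡10=k; y(24)→23·24+15≡21=v (all mod 26).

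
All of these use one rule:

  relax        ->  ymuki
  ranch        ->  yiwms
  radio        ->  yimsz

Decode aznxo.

In relax: r→y is +7, e→m is +8, l→u is +9, a→k is +10 — the shift increases by 1 each position. The shift increases by 1 at each position, starting from +7: 7, 8, 9, ….
Reversing it on aznxo: a−7=t, z−8=r, n−9=e, x−10=n, o−11=d.

trend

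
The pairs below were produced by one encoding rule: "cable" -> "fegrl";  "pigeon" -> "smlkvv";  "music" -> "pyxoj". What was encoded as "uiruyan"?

remorse

In cable: c→f is +3, a→e is +4, b→g is +5, l→r is +6 — the shift increases by 1 each position. Letter i (0-indexed) is shifted by i+3, so successive shifts are 3, 4, 5, ….
Reversing it on uiruyan: u−3=r, i−4=e, r−5=m, u−6=o, y−7=r, a−8=s, n−9=e.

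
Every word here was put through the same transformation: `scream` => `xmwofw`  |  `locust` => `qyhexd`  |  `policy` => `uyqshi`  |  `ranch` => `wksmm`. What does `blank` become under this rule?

Shifts by position in scream: pos 0: s→x (+5), pos 1: c→m (+10), pos 2: r→w (+5), pos 3: e→o (+10) — repeating every 2. It's a Vigenère-style cipher with numeric key [5,10]: position i shifts by key[i mod 2].
Applying it to blank: b+5=g, l+10=v, a+5=f, n+10=x, k+5=p.

gvfxp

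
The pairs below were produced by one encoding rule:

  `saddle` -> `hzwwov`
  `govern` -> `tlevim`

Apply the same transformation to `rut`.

Each pair mirrors across the alphabet (s↔h, a↔z, d↔w): positions sum to 25. Each letter is replaced by its mirror in the alphabet: a↔z, b↔y, c↔x, and so on (the Atbash cipher).
For rut: r↔i, u↔f, t↔g.

ifg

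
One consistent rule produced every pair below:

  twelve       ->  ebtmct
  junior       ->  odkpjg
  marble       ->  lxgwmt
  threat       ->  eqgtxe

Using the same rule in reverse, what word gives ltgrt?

merge

t(19)→e(4) and w(22)→b(1) fit y≡25x+23 (mod 26); the inverse of 25 mod 26 is 25. This is an affine cipher: with a=0,…,z=25, each position x becomes (25x+23) mod 26.
Reversing it on ltgrt: l(11)→25·(11−23)≡12=m; t(19)→25·(19−23)≡4=e; g(6)→25·(6−23)≡17=r; r(17)→25·(17−23)≡6=g; t(19)→25·(19−23)≡4=e (all mod 26).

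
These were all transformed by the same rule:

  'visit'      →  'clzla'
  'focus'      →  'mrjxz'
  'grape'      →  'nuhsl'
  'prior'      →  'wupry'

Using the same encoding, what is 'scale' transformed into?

The shifts repeat in a cycle of length 2: positions 0,1,… shift by +7, +3, then the pattern repeats.
For scale: s+7=z, c+3=f, a+7=h, l+3=o, e+7=l.

zfhol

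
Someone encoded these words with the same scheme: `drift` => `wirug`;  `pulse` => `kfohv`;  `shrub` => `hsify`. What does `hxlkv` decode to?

This is the alphabet-reversal cipher (Atbash): a becomes z, b becomes y, etc.
Decoding hxlkv: h↔s, x↔c, l↔o, k↔p, v↔e.

scope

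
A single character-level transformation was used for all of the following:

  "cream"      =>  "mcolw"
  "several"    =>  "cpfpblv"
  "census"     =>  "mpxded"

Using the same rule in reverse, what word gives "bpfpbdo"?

Shifts by position in cream: pos 0: c→m (+10), pos 1: r→c (+11), pos 2: e→o (+10), pos 3: a→l (+11) — repeating every 2. The shifts repeat in a cycle of length 2: positions 0,1,… shift by +10, +11, then the pattern repeats.
Reversing it on bpfpbdo: b−10=r, p−11=e, f−10=v, p−11=e, b−10=r, d−11=s, o−10=e.

reverse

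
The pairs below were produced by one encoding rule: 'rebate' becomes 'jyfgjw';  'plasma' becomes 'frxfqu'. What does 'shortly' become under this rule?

dqywtmx

Read the word backwards and shift each letter +5.
On shortly: reverse → yltrohs; then shift: y+5=d, l+5=q, t+5=y, r+5=w, o+5=t, h+5=m, s+5=x.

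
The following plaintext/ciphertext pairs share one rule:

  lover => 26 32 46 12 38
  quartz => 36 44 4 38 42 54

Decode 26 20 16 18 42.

The formula is n = 2×(alphabet index, a=1) + 2.
Undoing it on 26 20 16 18 42: 26→(26−2)÷2=12=l, 20→(20−2)÷2=9=i, 16→(16−2)÷2=7=g, 18→(18−2)÷2=8=h, 42→(42−2)÷2=20=t.

light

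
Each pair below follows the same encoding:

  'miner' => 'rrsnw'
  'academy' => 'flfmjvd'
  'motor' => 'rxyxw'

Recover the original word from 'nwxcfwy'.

instant

Shifts by position in miner: pos 0: m→r (+5), pos 1: i→r (+9), pos 2: n→s (+5), pos 3: e→n (+9) — repeating every 2. A repeating key of period 2 is used — shifts +5, +9 over and over.
Undoing it on nwxcfwy: n−5=i, w−9=n, x−5=s, c−9=t, f−5=a, w−9=n, y−5=t.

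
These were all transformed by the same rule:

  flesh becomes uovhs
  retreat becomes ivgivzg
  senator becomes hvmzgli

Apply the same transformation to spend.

hkvmw

Each pair mirrors across the alphabet (f↔u, l↔o, e↔v): positions sum to 25. Letters are reflected about the middle of the alphabet (position → 25−position): Atbash.
For spend: s↔h, p↔k, e↔v, n↔m, d↔w.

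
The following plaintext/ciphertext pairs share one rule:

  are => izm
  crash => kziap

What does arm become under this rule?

izu

Compare letters: a→i is +8, r→z is +8, e→m is +8 — a constant shift. Each letter is shifted forward by 8 in the alphabet (a Caesar shift of +8).
On arm: a+8=i, r+8=z, m+8=u.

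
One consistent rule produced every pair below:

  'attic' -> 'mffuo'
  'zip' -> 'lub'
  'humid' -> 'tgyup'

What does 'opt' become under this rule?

Compare letters: a→m is +12, t→f is +12, t→f is +12 — a constant shift. Each letter is shifted forward by 12 in the alphabet (a Caesar shift of +12).
On opt: o+12=a, p+12=b, t+12=f.

abf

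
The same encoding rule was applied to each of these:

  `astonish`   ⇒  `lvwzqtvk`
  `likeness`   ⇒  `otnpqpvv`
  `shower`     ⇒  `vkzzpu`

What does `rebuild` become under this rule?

The rule splits by letter class: vowels +11, consonants +3.
Applying it to rebuild: r(cons)+3=u, e(vowel)+11=p, b(cons)+3=e, u(vowel)+11=f, i(vowel)+11=t, l(cons)+3=o, d(cons)+3=g.

upeftog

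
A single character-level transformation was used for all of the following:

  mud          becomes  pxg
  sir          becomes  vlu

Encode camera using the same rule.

fdphud

This is a Caesar cipher with shift 3.
On camera: c+3=f, a+3=d, m+3=p, e+3=h, r+3=u, a+3=d.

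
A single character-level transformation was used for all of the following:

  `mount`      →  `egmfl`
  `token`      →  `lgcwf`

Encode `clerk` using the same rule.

It's a constant shift of +18 (ROT18).
On clerk: c+18=u, l+18=d, e+18=w, r+18=j, k+18=c.

udwjc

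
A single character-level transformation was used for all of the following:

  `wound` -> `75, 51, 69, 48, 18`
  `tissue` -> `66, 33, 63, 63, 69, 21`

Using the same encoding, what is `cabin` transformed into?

15, 9, 12, 33, 48

w(#23)→75 and o(#15)→51: differences scale by 3, so n = 3·pos + 6. With a=1..z=26, the number is 3·pos + 6.
On cabin: c=3→15, a=1→9, b=2→12, i=9→33, n=14→48.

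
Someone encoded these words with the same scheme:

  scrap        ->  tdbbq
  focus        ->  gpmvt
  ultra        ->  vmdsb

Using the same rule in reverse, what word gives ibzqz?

happy

Shifts by position in scrap: pos 0: s→t (+1), pos 1: c→d (+1), pos 2: r→b (+10), pos 3: a→b (+1), pos 4: p→q (+1) — repeating every 3. It's a Vigenère-style cipher with numeric key [1,1,10]: position i shifts by key[i mod 3].
Decoding ibzqz: i−1=h, b−1=a, z−10=p, q−1=p, z−1=y.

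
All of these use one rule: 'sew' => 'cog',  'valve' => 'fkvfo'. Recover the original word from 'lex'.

This is a Caesar cipher with shift 10.
Reversing it on lex: l−10=b, e−10=u, x−10=n.

bun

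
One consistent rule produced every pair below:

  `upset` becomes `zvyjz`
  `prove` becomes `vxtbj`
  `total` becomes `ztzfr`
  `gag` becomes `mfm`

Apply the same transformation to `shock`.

The shift depends on letter class: consonant p→v is +6, but vowel u→z is +5. The rule splits by letter class: vowels +5, consonants +6.
On shock: s(cons)+6=y, h(cons)+6=n, o(vowel)+5=t, c(cons)+6=i, k(cons)+6=q.

yntiq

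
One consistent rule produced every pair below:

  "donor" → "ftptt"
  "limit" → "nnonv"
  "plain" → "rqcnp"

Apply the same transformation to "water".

A repeating key of period 2 is used — shifts +2, +5 over and over.
On water: w+2=y, a+5=f, t+2=v, e+5=j, r+2=t.

yfvjt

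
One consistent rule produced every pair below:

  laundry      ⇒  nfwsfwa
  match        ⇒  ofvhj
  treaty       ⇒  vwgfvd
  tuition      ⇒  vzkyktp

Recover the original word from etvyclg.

Shifts by position in laundry: pos 0: l→n (+2), pos 1: a→f (+5), pos 2: u→w (+2), pos 3: n→s (+5) — repeating every 2. A repeating key of period 2 is used — shifts +2, +5 over and over.
Reversing it on etvyclg: e−2=c, t−5=o, v−2=t, y−5=t, c−2=a, l−5=g, g−2=e.

cottage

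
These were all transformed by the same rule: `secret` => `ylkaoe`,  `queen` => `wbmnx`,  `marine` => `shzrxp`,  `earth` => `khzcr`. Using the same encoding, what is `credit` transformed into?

iymmse

In secret: s→y is +6, e→l is +7, c→k is +8, r→a is +9 — the shift increases by 1 each position. The shift increases by 1 at each position, starting from +6: 6, 7, 8, ….
On credit: c+6=i, r+7=y, e+8=m, d+9=m, i+10=s, t+11=e.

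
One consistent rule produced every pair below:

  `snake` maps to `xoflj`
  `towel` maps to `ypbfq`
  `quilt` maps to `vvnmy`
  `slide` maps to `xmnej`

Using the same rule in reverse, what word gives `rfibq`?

medal

Shifts by position in snake: pos 0: s→x (+5), pos 1: n→o (+1), pos 2: a→f (+5), pos 3: k→l (+1) — repeating every 2. It's a Vigenère-style cipher with numeric key [5,1]: position i shifts by key[i mod 2].
Decoding rfibq: r−5=m, f−1=e, i−5=d, b−1=a, q−5=l.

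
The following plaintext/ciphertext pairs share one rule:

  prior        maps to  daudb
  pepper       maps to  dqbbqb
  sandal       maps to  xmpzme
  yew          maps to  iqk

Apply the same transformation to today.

The output letters match the input read backwards, each shifted +12: prior reversed is roirp. Two steps: reverse the string, then apply a Caesar shift of +12.
For today: reverse → yadot; then shift: y+12=k, a+12=m, d+12=p, o+12=a, t+12=f.

kmpaf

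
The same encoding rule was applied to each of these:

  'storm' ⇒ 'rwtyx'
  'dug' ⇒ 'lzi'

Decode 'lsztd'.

young

The output letters match the input read backwards, each shifted +5: storm reversed is mrots. The word is reversed, then every letter is shifted forward by 5.
Undoing it on lsztd: shift back: l−5=g, s−5=n, z−5=u, t−5=o, d−5=y → gnuoy; then reverse → young.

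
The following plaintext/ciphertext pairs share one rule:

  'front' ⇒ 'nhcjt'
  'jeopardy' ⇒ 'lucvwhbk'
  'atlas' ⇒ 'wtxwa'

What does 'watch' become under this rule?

f(5)→n(13) and r(17)→h(7) fit y≡19x+22 (mod 26); the inverse of 19 mod 26 is 11. Treating letters as 0–25, the rule is x ↦ 19x + 22 (mod 26).
For watch: w(22)→19·22+22≡24=y; a(0)→19·0+22≡22=w; t(19)→19·19+22≡19=t; c(2)→19·2+22≡8=i; h(7)→19·7+22≡25=z (all mod 26).

ywtiz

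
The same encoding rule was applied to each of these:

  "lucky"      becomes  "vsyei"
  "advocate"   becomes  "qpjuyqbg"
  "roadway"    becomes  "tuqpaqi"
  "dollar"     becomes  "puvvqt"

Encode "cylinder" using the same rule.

l(11)→v(21) and u(20)→s(18) fit y≡17x+16 (mod 26); the inverse of 17 mod 26 is 23. Treating letters as 0–25, the rule is x ↦ 17x + 16 (mod 26).
On cylinder: c(2)→17·2+16≡24=y; y(24)→17·24+16≡8=i; l(11)→17·11+16≡21=v; i(8)→17·8+16≡22=w; n(13)→17·13+16≡3=d; d(3)→17·3+16≡15=p; e(4)→17·4+16≡6=g; r(17)→17·17+16≡19=t (all mod 26).

yivwdpgt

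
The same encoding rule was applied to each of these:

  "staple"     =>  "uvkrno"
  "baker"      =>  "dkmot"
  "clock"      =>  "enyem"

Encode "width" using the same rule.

The shift depends on letter class: consonant s→u is +2, but vowel a→k is +10. Vowels shift forward by 10 and consonants shift forward by 2.
Applying it to width: w(cons)+2=y, i(vowel)+10=s, d(cons)+2=f, t(cons)+2=v, h(cons)+2=j.

ysfvj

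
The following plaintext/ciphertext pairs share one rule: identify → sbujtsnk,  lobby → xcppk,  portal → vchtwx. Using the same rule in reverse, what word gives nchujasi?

i(8)→s(18) and d(3)→b(1) fit y≡19x+22 (mod 26); the inverse of 19 mod 26 is 11. This is an affine cipher: with a=0,…,z=25, each position x becomes (19x+22) mod 26.
Undoing it on nchujasi: n(13)→11·(13−22)≡5=f; c(2)→11·(2−22)≡14=o; h(7)→11·(7−22)≡17=r; u(20)→11·(20−22)≡4=e; j(9)→11·(9−22)≡13=n; a(0)→11·(0−22)≡18=s; s(18)→11·(18−22)≡8=i; i(8)→11·(8−22)≡2=c (all mod 26).

forensic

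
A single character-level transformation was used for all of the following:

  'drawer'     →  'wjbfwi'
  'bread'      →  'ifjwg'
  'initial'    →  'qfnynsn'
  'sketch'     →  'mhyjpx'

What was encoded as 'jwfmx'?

The output letters match the input read backwards, each shifted +5: drawer reversed is reward. Read the word backwards and shift each letter +5.
Undoing it on jwfmx: shift back: j−5=e, w−5=r, f−5=a, m−5=h, x−5=s → erahs; then reverse → share.

share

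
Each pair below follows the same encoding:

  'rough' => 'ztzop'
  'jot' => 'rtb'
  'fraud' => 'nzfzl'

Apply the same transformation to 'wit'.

enb

The shift depends on letter class: consonant r→z is +8, but vowel o→t is +5. Two shifts are in play — +5 for a/e/i/o/u, +8 for every other letter.
Applying it to wit: w(cons)+8=e, i(vowel)+5=n, t(cons)+8=b.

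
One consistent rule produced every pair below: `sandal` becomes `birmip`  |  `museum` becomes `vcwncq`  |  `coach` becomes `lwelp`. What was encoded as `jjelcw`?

The shifts repeat in a cycle of length 3: positions 0,1,… shift by +9, +8, +4, then the pattern repeats.
Reversing it on jjelcw: j−9=a, j−8=b, e−4=a, l−9=c, c−8=u, w−4=s.

abacus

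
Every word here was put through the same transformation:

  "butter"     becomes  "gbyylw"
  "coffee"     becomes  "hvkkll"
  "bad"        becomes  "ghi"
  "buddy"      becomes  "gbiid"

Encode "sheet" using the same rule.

Vowels shift forward by 7 and consonants shift forward by 5.
Applying it to sheet: s(cons)+5=x, h(cons)+5=m, e(vowel)+7=l, e(vowel)+7=l, t(cons)+5=y.

xmlly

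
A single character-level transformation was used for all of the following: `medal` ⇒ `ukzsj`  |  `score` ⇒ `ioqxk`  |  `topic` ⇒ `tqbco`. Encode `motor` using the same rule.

uqtqx

m(12)→u(20) and e(4)→k(10) fit y≡11x+18 (mod 26); the inverse of 11 mod 26 is 19. Each letter's alphabet position (a=0..z=25) is mapped through 11·x+18 mod 26 — an affine cipher.
For motor: m(12)→11·12+18≡20=u; o(14)→11·14+18≡16=q; t(19)→11·19+18≡19=t; o(14)→11·14+18≡16=q; r(17)→11·17+18≡23=x (all mod 26).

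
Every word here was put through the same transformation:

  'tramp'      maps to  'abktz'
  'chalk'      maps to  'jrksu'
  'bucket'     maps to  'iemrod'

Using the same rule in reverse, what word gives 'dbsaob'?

writer

Shifts by position in tramp: pos 0: t→a (+7), pos 1: r→b (+10), pos 2: a→k (+10), pos 3: m→t (+7), pos 4: p→z (+10) — repeating every 3. It's a Vigenère-style cipher with numeric key [7,10,10]: position i shifts by key[i mod 3].
Decoding dbsaob: d−7=w, b−10=r, s−10=i, a−7=t, o−10=e, b−10=r.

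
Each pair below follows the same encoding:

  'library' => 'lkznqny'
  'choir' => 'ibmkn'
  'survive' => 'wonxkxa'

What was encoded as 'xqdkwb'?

l(11)→l(11) and i(8)→k(10) fit y≡9x+16 (mod 26); the inverse of 9 mod 26 is 3. Treating letters as 0–25, the rule is x ↦ 9x + 16 (mod 26).
Reversing it on xqdkwb: x(23)→3·(23−16)≡21=v; q(16)→3·(16−16)≡0=a; d(3)→3·(3−16)≡13=n; k(10)→3·(10−16)≡8=i; w(22)→3·(22−16)≡18=s; b(1)→3·(1−16)≡7=h (all mod 26).

vanish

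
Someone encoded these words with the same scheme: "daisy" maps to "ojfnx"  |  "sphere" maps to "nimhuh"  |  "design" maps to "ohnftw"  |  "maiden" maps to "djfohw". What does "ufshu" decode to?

d(3)→o(14) and a(0)→j(9) fit y≡19x+9 (mod 26); the inverse of 19 mod 26 is 11. Each letter's alphabet position (a=0..z=25) is mapped through 19·x+9 mod 26 — an affine cipher.
Decoding ufshu: u(20)→11·(20−9)≡17=r; f(5)→11·(5−9)≡8=i; s(18)→11·(18−9)≡21=v; h(7)→11·(7−9)≡4=e; u(20)→11·(20−9)≡17=r (all mod 26).

river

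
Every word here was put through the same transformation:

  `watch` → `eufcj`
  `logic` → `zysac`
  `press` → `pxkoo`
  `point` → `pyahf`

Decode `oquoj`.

w(22)→e(4) and a(0)→u(20) fit y≡17x+20 (mod 26); the inverse of 17 mod 26 is 23. This is an affine cipher: with a=0,…,z=25, each position x becomes (17x+20) mod 26.
Decoding oquoj: o(14)→23·(14−20)≡18=s; q(16)→23·(16−20)≡12=m; u(20)→23·(20−20)≡0=a; o(14)→23·(14−20)≡18=s; j(9)→23·(9−20)≡7=h (all mod 26).

smash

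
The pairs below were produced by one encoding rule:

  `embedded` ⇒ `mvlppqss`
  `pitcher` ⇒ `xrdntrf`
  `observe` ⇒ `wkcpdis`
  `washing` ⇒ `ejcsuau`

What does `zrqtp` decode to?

rigid

In embedded: e→m is +8, m→v is +9, b→l is +10, e→p is +11 — the shift increases by 1 each position. Each letter shifts forward by (position + 8), i.e. 8, 9, 10, … — the shift grows by one for each successive letter.
Reversing it on zrqtp: z−8=r, r−9=i, q−10=g, t−11=i, p−12=d.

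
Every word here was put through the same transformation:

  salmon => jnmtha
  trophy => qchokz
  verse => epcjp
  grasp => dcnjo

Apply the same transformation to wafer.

Each letter's alphabet position (a=0..z=25) is mapped through 7·x+13 mod 26 — an affine cipher.
Applying it to wafer: w(22)→7·22+13≡11=l; a(0)→7·0+13≡13=n; f(5)→7·5+13≡22=w; e(4)→7·4+13≡15=p; r(17)→7·17+13≡2=c (all mod 26).

lnwpc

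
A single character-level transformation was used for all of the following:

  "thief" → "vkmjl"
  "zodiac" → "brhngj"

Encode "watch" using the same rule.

In thief: t→v is +2, h→k is +3, i→m is +4, e→j is +5 — the shift increases by 1 each position. Each letter shifts forward by (position + 2), i.e. 2, 3, 4, … — the shift grows by one for each successive letter.
Applying it to watch: w+2=y, a+3=d, t+4=x, c+5=h, h+6=n.

ydxhn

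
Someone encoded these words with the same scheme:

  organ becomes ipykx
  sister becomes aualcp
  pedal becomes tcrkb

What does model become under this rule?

mircb

o(14)→i(8) and r(17)→p(15) fit y≡11x+10 (mod 26); the inverse of 11 mod 26 is 19. Each letter's alphabet position (a=0..z=25) is mapped through 11·x+10 mod 26 — an affine cipher.
Applying it to model: m(12)→11·12+10≡12=m; o(14)→11·14+10≡8=i; d(3)→11·3+10≡17=r; e(4)→11·4+10≡2=c; l(11)→11·11+10≡1=b (all mod 26).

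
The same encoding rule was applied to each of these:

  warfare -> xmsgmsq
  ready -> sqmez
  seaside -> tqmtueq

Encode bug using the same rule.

cgh

The shift depends on letter class: consonant w→x is +1, but vowel a→m is +12. Vowels shift forward by 12 and consonants shift forward by 1.
Applying it to bug: b(cons)+1=c, u(vowel)+12=g, g(cons)+1=h.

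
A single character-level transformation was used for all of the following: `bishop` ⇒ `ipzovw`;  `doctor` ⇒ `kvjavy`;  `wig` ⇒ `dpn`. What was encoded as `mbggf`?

fuzzy

Compare letters: b→i is +7, i→p is +7, s→z is +7 — a constant shift. Each letter is shifted forward by 7 in the alphabet (a Caesar shift of +7).
Undoing it on mbggf: m−7=f, b−7=u, g−7=z, g−7=z, f−7=y.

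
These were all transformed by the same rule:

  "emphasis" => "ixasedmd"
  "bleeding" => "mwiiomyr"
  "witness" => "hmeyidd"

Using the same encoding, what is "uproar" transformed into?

The shift depends on letter class: consonant m→x is +11, but vowel e→i is +4. The rule splits by letter class: vowels +4, consonants +11.
Applying it to uproar: u(vowel)+4=y, p(cons)+11=a, r(cons)+11=c, o(vowel)+4=s, a(vowel)+4=e, r(cons)+11=c.

yacsec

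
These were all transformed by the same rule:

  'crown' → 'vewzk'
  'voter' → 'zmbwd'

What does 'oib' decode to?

tag

The output letters match the input read backwards, each shifted +8: crown reversed is nworc. Two steps: reverse the string, then apply a Caesar shift of +8.
Decoding oib: shift back: o−8=g, i−8=a, b−8=t → gat; then reverse → tag.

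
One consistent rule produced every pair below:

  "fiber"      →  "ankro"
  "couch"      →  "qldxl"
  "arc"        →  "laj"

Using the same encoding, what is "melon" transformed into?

wxunv

Read the word backwards and shift each letter +9.
On melon: reverse → nolem; then shift: n+9=w, o+9=x, l+9=u, e+9=n, m+9=v.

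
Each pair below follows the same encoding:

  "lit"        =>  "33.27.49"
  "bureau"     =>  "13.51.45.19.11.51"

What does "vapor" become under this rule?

53.11.41.39.45

l(#12)→33 and i(#9)→27: differences scale by 2, so n = 2·pos + 9. Each letter becomes 2×(its alphabet position, a=1..z=26) + 9.
For vapor: v=22→53, a=1→11, p=16→41, o=15→39, r=18→45.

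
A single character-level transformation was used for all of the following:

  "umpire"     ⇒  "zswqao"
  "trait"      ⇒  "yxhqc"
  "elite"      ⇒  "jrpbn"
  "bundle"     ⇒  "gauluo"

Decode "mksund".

In umpire: u→z is +5, m→s is +6, p→w is +7, i→q is +8 — the shift increases by 1 each position. Letter i (0-indexed) is shifted by i+5, so successive shifts are 5, 6, 7, ….
Undoing it on mksund: m−5=h, k−6=e, s−7=l, u−8=m, n−9=e, d−10=t.

helmet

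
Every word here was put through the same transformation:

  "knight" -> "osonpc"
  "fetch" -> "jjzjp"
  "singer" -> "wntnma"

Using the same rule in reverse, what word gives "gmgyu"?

In knight: k→o is +4, n→s is +5, i→o is +6, g→n is +7 — the shift increases by 1 each position. Each letter shifts forward by (position + 4), i.e. 4, 5, 6, … — the shift grows by one for each successive letter.
Undoing it on gmgyu: g−4=c, m−5=h, g−6=a, y−7=r, u−8=m.

charm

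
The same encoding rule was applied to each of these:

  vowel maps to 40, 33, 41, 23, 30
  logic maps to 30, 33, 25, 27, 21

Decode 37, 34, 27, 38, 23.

spite

v is letter #22 and maps to 40: an offset of 18. Letters become their 1-based position plus 18 (so a→19, b→20, …).
Reversing it on 37, 34, 27, 38, 23: 37→(37−18)÷1=19=s, 34→(34−18)÷1=16=p, 27→(27−18)÷1=9=i, 38→(38−18)÷1=20=t, 23→(23−18)÷1=5=e.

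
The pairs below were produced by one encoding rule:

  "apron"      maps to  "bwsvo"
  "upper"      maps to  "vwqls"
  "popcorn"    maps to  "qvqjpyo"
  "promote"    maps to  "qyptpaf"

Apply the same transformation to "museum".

nbtlvt

The shifts repeat in a cycle of length 2: positions 0,1,… shift by +1, +7, then the pattern repeats.
Applying it to museum: m+1=n, u+7=b, s+1=t, e+7=l, u+1=v, m+7=t.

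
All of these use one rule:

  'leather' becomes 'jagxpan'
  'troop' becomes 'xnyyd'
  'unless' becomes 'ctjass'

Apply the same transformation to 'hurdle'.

l(11)→j(9) and e(4)→a(0) fit y≡5x+6 (mod 26); the inverse of 5 mod 26 is 21. Treating letters as 0–25, the rule is x ↦ 5x + 6 (mod 26).
For hurdle: h(7)→5·7+6≡15=p; u(20)→5·20+6≡2=c; r(17)→5·17+6≡13=n; d(3)→5·3+6≡21=v; l(11)→5·11+6≡9=j; e(4)→5·4+6≡0=a (all mod 26).

pcnvja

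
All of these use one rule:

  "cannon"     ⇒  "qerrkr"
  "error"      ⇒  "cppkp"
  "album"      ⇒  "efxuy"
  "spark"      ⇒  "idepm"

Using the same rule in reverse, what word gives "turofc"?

c(2)→q(16) and a(0)→e(4) fit y≡19x+4 (mod 26); the inverse of 19 mod 26 is 11. Treating letters as 0–25, the rule is x ↦ 19x + 4 (mod 26).
Decoding turofc: t(19)→11·(19−4)≡9=j; u(20)→11·(20−4)≡20=u; r(17)→11·(17−4)≡13=n; o(14)→11·(14−4)≡6=g; f(5)→11·(5−4)≡11=l; c(2)→11·(2−4)≡4=e (all mod 26).

jungle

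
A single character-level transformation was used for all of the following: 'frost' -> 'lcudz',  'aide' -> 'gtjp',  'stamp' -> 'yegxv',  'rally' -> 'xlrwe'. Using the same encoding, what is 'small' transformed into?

Shifts by position in frost: pos 0: f→l (+6), pos 1: r→c (+11), pos 2: o→u (+6), pos 3: s→d (+11) — repeating every 2. It's a Vigenère-style cipher with numeric key [6,11]: position i shifts by key[i mod 2].
For small: s+6=y, m+11=x, a+6=g, l+11=w, l+6=r.

yxgwr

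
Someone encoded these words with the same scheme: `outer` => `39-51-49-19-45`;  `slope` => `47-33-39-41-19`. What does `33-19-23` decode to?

o(#15)→39 and u(#21)→51: differences scale by 2, so n = 2·pos + 9. The formula is n = 2×(alphabet index, a=1) + 9.
Undoing it on 33-19-23: 33→(33−9)÷2=12=l, 19→(19−9)÷2=5=e, 23→(23−9)÷2=7=g.

leg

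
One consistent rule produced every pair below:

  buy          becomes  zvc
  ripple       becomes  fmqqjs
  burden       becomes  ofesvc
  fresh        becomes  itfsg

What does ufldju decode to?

The output letters match the input read backwards, each shifted +1: buy reversed is yub. Read the word backwards and shift each letter +1.
Decoding ufldju: shift back: u−1=t, f−1=e, l−1=k, d−1=c, j−1=i, u−1=t → tekcit; then reverse → ticket.

ticket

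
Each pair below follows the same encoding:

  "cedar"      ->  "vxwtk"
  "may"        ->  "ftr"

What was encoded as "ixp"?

pew

Compare letters: c→v is +19, e→x is +19, d→w is +19 — a constant shift. It's a constant shift of +19 (ROT19).
Decoding ixp: i−19=p, x−19=e, p−19=w.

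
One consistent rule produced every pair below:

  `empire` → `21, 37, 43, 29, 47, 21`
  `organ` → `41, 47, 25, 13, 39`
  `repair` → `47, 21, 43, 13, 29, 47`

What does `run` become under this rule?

47, 53, 39

The formula is n = 2×(alphabet index, a=1) + 11.
Applying it to run: r=18→47, u=21→53, n=14→39.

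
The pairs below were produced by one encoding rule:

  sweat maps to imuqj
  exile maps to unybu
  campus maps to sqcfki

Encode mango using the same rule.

Each letter is shifted forward by 16 in the alphabet (a Caesar shift of +16).
On mango: m+16=c, a+16=q, n+16=d, g+16=w, o+16=e.

cqdwe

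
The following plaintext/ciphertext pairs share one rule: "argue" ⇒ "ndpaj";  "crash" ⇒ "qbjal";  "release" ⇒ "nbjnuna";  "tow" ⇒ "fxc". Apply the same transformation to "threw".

fnaqc

The output letters match the input read backwards, each shifted +9: argue reversed is eugra. Two steps: reverse the string, then apply a Caesar shift of +9.
Applying it to threw: reverse → werht; then shift: w+9=f, e+9=n, r+9=a, h+9=q, t+9=c.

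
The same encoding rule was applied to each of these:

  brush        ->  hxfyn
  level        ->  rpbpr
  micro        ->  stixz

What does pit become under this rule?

The shift depends on letter class: consonant b→h is +6, but vowel u→f is +11. Two shifts are in play — +11 for a/e/i/o/u, +6 for every other letter.
For pit: p(cons)+6=v, i(vowel)+11=t, t(cons)+6=z.

vtz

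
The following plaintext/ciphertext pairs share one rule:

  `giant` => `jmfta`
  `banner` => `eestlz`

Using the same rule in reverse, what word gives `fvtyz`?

cross

The shift increases by 1 at each position, starting from +3: 3, 4, 5, ….
Undoing it on fvtyz: f−3=c, v−4=r, t−5=o, y−6=s, z−7=s.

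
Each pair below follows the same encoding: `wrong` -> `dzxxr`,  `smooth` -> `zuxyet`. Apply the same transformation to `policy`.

The shift increases by 1 at each position, starting from +7: 7, 8, 9, ….
Applying it to policy: p+7=w, o+8=w, l+9=u, i+10=s, c+11=n, y+12=k.

wwusnk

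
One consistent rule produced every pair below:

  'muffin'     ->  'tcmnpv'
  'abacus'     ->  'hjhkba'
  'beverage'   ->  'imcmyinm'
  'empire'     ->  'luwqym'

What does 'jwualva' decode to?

consent

Shifts by position in muffin: pos 0: m→t (+7), pos 1: u→c (+8), pos 2: f→m (+7), pos 3: f→n (+8) — repeating every 2. A repeating key of period 2 is used — shifts +7, +8 over and over.
Decoding jwualva: j−7=c, w−8=o, u−7=n, a−8=s, l−7=e, v−8=n, a−7=t.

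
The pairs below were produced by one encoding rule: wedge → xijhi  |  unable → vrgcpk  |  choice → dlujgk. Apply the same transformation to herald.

It's a Vigenère-style cipher with numeric key [1,4,6]: position i shifts by key[i mod 3].
On herald: h+1=i, e+4=i, r+6=x, a+1=b, l+4=p, d+6=j.

iixbpj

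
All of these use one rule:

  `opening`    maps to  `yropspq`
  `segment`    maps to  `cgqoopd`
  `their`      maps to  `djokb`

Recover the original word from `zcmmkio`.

package

Shifts by position in opening: pos 0: o→y (+10), pos 1: p→r (+2), pos 2: e→o (+10), pos 3: n→p (+2) — repeating every 2. The shifts repeat in a cycle of length 2: positions 0,1,… shift by +10, +2, then the pattern repeats.
Decoding zcmmkio: z−10=p, c−2=a, m−10=c, m−2=k, k−10=a, i−2=g, o−10=e.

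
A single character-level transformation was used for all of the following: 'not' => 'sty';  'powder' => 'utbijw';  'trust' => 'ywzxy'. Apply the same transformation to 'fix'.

knc

Every letter moves 5 places later in the alphabet, wrapping around z→a.
For fix: f+5=k, i+5=n, x+5=c.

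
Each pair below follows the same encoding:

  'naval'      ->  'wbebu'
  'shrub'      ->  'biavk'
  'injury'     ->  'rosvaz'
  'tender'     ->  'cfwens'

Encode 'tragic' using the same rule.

Shifts by position in naval: pos 0: n→w (+9), pos 1: a→b (+1), pos 2: v→e (+9), pos 3: a→b (+1) — repeating every 2. A repeating key of period 2 is used — shifts +9, +1 over and over.
For tragic: t+9=c, r+1=s, a+9=j, g+1=h, i+9=r, c+1=d.

csjhrd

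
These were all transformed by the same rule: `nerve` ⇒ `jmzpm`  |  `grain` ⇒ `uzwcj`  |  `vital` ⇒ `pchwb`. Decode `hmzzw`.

terra

n(13)→j(9) and e(4)→m(12) fit y≡17x+22 (mod 26); the inverse of 17 mod 26 is 23. Each letter's alphabet position (a=0..z=25) is mapped through 17·x+22 mod 26 — an affine cipher.
Decoding hmzzw: h(7)→23·(7−22)≡19=t; m(12)→23·(12−22)≡4=e; z(25)→23·(25−22)≡17=r; z(25)→23·(25−22)≡17=r; w(22)→23·(22−22)≡0=a (all mod 26).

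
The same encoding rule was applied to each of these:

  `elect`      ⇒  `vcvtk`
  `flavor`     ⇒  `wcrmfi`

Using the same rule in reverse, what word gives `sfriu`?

board

Compare letters: e→v is +17, l→c is +17, e→v is +17 — a constant shift. This is a Caesar cipher with shift 17.
Decoding sfriu: s−17=b, f−17=o, r−17=a, i−17=r, u−17=d.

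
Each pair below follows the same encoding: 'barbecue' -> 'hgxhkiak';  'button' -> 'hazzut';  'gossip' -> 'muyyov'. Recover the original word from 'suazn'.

mouth

Each letter is shifted forward by 6 in the alphabet (a Caesar shift of +6).
Undoing it on suazn: s−6=m, u−6=o, a−6=u, z−6=t, n−6=h.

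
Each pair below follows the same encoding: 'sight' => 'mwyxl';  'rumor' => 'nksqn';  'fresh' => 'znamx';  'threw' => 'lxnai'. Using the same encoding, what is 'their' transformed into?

Treating letters as 0–25, the rule is x ↦ 25x + 4 (mod 26).
Applying it to their: t(19)→25·19+4≡11=l; h(7)→25·7+4≡23=x; e(4)→25·4+4≡0=a; i(8)→25·8+4≡22=w; r(17)→25·17+4≡13=n (all mod 26).

lxawn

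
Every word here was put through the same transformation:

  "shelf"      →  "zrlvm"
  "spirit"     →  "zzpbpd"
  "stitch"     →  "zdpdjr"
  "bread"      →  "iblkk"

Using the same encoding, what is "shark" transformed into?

Shifts by position in shelf: pos 0: s→z (+7), pos 1: h→r (+10), pos 2: e→l (+7), pos 3: l→v (+10) — repeating every 2. It's a Vigenère-style cipher with numeric key [7,10]: position i shifts by key[i mod 2].
On shark: s+7=z, h+10=r, a+7=h, r+10=b, k+7=r.

zrhbr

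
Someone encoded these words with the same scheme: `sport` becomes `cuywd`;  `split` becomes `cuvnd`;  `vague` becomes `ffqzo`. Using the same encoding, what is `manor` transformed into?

wfxtb

Shifts by position in sport: pos 0: s→c (+10), pos 1: p→u (+5), pos 2: o→y (+10), pos 3: r→w (+5) — repeating every 2. The shifts repeat in a cycle of length 2: positions 0,1,… shift by +10, +5, then the pattern repeats.
Applying it to manor: m+10=w, a+5=f, n+10=x, o+5=t, r+10=b.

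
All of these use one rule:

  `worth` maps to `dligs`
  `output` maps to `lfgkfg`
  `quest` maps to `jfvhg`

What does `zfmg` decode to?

Each pair mirrors across the alphabet (w↔d, o↔l, r↔i): positions sum to 25. Each letter is replaced by its mirror in the alphabet: a↔z, b↔y, c↔x, and so on (the Atbash cipher).
Decoding zfmg: z↔a, f↔u, m↔n, g↔t.

aunt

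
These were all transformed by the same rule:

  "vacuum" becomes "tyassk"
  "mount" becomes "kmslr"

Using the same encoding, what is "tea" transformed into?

rcy

Compare letters: v→t is +24, a→y is +24, c→a is +24 — a constant shift. It's a constant shift of +24 (ROT24).
On tea: t+24=r, e+24=c, a+24=y.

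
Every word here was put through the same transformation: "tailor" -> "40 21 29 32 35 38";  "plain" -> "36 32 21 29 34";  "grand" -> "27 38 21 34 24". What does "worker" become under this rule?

43 35 38 31 25 38

t is letter #20 and maps to 40: an offset of 20. Each letter is replaced by its alphabet position (a=1..z=26) + 20.
Applying it to worker: w=23→43, o=15→35, r=18→38, k=11→31, e=5→25, r=18→38.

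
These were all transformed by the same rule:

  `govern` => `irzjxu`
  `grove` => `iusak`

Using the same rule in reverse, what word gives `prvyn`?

In govern: g→i is +2, o→r is +3, v→z is +4, e→j is +5 — the shift increases by 1 each position. The shift increases by 1 at each position, starting from +2: 2, 3, 4, ….
Reversing it on prvyn: p−2=n, r−3=o, v−4=r, y−5=t, n−6=h.

north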